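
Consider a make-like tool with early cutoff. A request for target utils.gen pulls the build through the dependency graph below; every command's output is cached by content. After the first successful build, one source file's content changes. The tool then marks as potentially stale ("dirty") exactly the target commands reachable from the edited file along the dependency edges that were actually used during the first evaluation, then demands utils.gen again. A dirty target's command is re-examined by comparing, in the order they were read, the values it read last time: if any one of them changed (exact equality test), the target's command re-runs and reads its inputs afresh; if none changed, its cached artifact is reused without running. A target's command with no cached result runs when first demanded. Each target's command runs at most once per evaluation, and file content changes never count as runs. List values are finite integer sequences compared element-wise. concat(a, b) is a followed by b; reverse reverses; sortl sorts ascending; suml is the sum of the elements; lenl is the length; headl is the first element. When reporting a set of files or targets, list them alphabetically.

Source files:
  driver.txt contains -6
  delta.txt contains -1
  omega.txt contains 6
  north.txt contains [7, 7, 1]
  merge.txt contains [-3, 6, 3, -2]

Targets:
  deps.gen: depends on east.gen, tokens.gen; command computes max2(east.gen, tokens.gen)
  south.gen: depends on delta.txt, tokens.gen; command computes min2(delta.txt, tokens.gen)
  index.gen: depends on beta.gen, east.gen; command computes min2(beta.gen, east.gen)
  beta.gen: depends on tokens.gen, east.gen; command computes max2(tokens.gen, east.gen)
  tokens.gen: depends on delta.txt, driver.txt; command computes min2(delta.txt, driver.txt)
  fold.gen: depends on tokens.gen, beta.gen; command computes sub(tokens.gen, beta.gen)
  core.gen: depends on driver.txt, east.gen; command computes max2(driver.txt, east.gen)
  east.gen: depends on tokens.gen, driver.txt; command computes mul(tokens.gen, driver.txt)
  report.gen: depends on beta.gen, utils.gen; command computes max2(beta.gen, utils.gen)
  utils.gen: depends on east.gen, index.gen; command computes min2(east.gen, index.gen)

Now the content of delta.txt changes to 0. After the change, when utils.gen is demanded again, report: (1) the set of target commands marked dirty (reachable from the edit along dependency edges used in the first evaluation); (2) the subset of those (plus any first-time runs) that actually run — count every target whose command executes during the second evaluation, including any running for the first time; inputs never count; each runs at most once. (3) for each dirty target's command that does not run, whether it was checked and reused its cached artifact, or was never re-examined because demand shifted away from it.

First demand of the output computes:
  tokens.gen = min2(-1, -6) = -6
  east.gen = mul(-6, -6) = 36
  beta.gen = max2(-6, 36) = 36
  index.gen = min2(36, 36) = 36
  utils.gen = min2(36, 36) = 36

After the edit, cleaning proceeds:
  tokens.gen: a read changed (delta.txt -1->0) — executes, giving -6 — identical to its old value.
  east.gen: dirty, but its reads are unchanged (tokens.gen unchanged, driver.txt unchanged); cached 36 stands.
  beta.gen: dirty, but its reads are unchanged (tokens.gen unchanged, east.gen unchanged); cached 36 stands.
  index.gen: dirty, but its reads are unchanged (beta.gen unchanged, east.gen unchanged); cached 36 stands.
  utils.gen: dirty, but its reads are unchanged (east.gen unchanged, index.gen unchanged); cached 36 stands.

Note the absorption at tokens.gen: it re-runs yet its value is the same, leaving the output's value untouched.

The edit dirties: beta.gen, east.gen, index.gen, tokens.gen, utils.gen.
1 target commands run: tokens.gen.
Cache hits after checking: beta.gen, east.gen, index.gen, utils.gen.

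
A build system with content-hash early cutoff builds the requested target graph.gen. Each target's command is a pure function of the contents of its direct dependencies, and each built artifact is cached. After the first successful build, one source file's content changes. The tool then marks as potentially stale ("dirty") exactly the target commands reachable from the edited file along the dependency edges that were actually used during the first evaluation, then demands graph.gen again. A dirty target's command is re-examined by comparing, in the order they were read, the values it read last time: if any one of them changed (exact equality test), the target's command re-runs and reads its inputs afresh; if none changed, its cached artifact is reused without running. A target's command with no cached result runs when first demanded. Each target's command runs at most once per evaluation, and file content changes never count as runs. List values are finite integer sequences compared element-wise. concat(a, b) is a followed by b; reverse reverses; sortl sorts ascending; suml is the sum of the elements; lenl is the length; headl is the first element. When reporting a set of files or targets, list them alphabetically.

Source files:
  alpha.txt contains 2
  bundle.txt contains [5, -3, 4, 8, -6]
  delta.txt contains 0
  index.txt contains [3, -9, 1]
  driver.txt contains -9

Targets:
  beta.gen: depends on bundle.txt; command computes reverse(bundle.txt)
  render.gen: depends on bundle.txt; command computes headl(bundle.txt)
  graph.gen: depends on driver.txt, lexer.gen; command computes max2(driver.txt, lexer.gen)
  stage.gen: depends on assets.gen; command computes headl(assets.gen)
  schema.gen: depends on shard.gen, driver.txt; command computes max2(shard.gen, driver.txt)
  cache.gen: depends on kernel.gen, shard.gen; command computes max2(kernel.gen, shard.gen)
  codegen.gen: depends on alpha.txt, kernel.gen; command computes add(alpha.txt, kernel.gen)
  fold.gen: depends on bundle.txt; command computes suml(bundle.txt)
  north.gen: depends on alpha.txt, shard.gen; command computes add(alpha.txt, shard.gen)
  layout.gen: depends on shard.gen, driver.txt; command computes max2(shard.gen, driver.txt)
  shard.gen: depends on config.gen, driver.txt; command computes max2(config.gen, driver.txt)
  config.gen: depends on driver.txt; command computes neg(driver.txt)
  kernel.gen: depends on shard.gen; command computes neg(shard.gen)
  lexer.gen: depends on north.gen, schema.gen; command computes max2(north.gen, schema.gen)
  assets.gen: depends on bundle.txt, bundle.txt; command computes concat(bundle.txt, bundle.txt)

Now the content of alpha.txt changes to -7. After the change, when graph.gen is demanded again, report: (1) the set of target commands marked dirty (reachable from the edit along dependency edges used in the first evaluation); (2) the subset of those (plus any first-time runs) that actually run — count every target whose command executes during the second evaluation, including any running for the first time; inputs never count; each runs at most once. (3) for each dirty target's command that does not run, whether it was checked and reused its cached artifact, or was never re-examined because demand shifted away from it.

Marked dirty: graph.gen, lexer.gen, north.gen.
Target commands that run: graph.gen, lexer.gen, north.gen — 3 in total.
Every dirty target's command ran.

First evaluation (everything demanded from the output):
  config.gen = neg(-9) = 9
  shard.gen = max2(9, -9) = 9
  north.gen = add(2, 9) = 11
  schema.gen = max2(9, -9) = 9
  lexer.gen = max2(11, 9) = 11
  graph.gen = max2(-9, 11) = 11

Propagation after the edit:
  north.gen: runs — alpha.txt 2->-7; result 2.
  lexer.gen: runs — north.gen 11->2; result 9.
  graph.gen: runs — lexer.gen 11->9; result 9.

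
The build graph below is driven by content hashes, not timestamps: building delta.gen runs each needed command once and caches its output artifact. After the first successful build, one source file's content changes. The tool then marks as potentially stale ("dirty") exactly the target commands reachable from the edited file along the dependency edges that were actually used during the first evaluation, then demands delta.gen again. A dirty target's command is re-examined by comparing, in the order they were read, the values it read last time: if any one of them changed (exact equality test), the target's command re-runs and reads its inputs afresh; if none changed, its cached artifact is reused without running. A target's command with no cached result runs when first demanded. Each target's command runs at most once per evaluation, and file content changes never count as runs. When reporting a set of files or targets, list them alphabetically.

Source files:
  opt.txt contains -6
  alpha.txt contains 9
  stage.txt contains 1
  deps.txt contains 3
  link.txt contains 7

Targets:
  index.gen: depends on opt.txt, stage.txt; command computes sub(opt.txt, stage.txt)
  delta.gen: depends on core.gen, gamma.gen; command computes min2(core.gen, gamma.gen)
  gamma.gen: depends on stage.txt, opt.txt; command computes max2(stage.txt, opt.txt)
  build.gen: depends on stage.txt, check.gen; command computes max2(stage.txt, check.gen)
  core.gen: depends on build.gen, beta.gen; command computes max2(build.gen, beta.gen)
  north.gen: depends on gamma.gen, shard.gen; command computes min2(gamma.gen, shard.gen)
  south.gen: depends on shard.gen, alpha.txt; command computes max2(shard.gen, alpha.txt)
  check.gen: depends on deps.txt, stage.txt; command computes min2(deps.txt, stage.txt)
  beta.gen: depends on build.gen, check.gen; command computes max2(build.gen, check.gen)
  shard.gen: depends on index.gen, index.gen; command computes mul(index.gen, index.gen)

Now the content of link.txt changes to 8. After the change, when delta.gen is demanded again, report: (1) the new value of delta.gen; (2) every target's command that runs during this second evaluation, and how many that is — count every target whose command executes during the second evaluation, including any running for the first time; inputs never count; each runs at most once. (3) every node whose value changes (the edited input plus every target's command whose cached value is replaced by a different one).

delta.gen now evaluates to 1.
Run set: none (0 run).
Changed values: link.txt.
The important point: nothing the output needs ever reads link.txt, so the edit is invisible to it.

Initial pass — values computed on the first demand:
  check.gen = min2(3, 1) = 1
  build.gen = max2(1, 1) = 1
  beta.gen = max2(1, 1) = 1
  core.gen = max2(1, 1) = 1
  gamma.gen = max2(1, -6) = 1
  delta.gen = min2(1, 1) = 1

Second demand — change propagation:
  no demanded computation ever read link.txt, so the edit dirties nothing and nothing runs.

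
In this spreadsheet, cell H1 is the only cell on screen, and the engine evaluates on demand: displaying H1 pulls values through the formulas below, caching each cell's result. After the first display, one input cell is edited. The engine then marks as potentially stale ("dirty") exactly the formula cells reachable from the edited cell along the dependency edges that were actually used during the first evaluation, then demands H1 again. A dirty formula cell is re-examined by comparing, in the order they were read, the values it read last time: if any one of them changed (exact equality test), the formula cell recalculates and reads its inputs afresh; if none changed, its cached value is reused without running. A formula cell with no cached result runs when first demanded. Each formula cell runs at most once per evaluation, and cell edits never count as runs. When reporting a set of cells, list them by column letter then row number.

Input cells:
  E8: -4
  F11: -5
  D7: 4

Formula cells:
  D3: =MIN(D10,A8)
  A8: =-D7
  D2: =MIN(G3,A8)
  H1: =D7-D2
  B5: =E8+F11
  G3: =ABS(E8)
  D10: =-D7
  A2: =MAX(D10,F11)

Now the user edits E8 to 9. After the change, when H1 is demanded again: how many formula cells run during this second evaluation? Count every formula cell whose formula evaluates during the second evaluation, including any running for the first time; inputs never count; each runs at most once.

Run set: D2, G3 (2 run).
The important point: D2 recomputes to an identical value, and the output ends up unchanged.

Initial pass — values computed on the first demand:
  A8 = -(4) = -4
  G3 = ABS(-4) = 4
  D2 = MIN(4, -4) = -4
  H1 = 4 - -4 = 8

Second demand — change propagation:
  G3: re-runs because E8 -4->9; new result 9.
  D2: re-runs because G3 4->9; new result -4 (unchanged).
  H1: re-examined; everything it read last time is the same (D7 unchanged, D2 unchanged) — cache 8 kept, no run.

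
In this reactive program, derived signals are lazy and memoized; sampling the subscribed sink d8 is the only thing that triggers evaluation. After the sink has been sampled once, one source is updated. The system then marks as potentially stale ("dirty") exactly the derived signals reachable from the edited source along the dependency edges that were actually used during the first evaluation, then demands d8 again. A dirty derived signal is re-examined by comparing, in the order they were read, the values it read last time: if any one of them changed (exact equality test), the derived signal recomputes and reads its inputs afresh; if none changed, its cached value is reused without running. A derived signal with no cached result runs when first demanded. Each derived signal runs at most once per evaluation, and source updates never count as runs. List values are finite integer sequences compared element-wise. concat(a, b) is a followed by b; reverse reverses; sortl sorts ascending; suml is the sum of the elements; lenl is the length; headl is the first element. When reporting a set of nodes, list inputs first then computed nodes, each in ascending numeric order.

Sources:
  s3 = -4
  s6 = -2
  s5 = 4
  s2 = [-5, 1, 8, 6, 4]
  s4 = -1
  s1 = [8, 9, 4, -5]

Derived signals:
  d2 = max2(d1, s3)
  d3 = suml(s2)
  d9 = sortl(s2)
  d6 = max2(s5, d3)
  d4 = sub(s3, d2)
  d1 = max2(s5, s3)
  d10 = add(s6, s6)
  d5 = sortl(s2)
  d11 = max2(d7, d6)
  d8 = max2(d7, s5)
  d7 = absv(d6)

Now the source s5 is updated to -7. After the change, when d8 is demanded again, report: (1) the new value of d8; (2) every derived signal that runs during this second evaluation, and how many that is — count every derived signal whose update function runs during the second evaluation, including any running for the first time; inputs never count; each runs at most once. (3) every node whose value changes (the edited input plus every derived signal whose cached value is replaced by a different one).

First demand of the output computes:
  d3 = suml([-5, 1, 8, 6, 4]) = 14
  d6 = max2(4, 14) = 14
  d7 = absv(14) = 14
  d8 = max2(14, 4) = 14

After the edit, cleaning proceeds:
  d6: a read changed (s5 4->-7) — executes, giving 14 — identical to its old value.
  d7: dirty, but its reads are unchanged (d6 unchanged); cached 14 stands.
  d8: a read changed (s5 4->-7) — executes, giving 14 — identical to its old value.

Note where the cutoff bites: d7 is checked, finds nothing changed, and keeps its cache.

Demanding d8 again yields 14.
2 derived signals run: d6, d8.
The nodes whose values change: s5.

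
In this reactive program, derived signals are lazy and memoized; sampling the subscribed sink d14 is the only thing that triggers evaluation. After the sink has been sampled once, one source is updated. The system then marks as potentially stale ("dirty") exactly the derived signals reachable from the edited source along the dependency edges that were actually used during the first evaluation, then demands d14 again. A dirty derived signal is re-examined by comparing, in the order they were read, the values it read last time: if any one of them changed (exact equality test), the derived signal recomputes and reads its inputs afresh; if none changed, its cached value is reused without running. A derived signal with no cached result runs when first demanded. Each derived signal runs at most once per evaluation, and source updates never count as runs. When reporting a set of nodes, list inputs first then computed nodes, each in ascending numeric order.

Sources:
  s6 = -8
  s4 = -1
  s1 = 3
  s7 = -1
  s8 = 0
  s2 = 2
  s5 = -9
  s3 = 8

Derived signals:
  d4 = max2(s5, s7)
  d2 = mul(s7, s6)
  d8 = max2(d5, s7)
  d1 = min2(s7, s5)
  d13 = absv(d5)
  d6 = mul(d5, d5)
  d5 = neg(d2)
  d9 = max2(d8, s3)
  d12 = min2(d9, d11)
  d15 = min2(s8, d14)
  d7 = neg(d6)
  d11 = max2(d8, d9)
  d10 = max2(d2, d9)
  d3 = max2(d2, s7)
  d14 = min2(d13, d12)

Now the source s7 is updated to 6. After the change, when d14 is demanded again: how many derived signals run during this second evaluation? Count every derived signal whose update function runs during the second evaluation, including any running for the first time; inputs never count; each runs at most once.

8 derived signals run: d2, d5, d8, d9, d11, d12, d13, d14.

First demand of the output computes:
  d2 = mul(-1, -8) = 8
  d5 = neg(8) = -8
  d8 = max2(-8, -1) = -1
  d9 = max2(-1, 8) = 8
  d11 = max2(-1, 8) = 8
  d12 = min2(8, 8) = 8
  d13 = absv(-8) = 8
  d14 = min2(8, 8) = 8

After the edit, cleaning proceeds:
  d2: a read changed (s7 -1->6) — executes, giving -48.
  d5: a read changed (d2 8->-48) — executes, giving 48.
  d8: a read changed (d5 -8->48; s7 -1->6) — executes, giving 48.
  d9: a read changed (d8 -1->48) — executes, giving 48.
  d11: a read changed (d8 -1->48; d9 8->48) — executes, giving 48.
  d12: a read changed (d9 8->48; d11 8->48) — executes, giving 48.
  d13: a read changed (d5 -8->48) — executes, giving 48.
  d14: a read changed (d13 8->48; d12 8->48) — executes, giving 48.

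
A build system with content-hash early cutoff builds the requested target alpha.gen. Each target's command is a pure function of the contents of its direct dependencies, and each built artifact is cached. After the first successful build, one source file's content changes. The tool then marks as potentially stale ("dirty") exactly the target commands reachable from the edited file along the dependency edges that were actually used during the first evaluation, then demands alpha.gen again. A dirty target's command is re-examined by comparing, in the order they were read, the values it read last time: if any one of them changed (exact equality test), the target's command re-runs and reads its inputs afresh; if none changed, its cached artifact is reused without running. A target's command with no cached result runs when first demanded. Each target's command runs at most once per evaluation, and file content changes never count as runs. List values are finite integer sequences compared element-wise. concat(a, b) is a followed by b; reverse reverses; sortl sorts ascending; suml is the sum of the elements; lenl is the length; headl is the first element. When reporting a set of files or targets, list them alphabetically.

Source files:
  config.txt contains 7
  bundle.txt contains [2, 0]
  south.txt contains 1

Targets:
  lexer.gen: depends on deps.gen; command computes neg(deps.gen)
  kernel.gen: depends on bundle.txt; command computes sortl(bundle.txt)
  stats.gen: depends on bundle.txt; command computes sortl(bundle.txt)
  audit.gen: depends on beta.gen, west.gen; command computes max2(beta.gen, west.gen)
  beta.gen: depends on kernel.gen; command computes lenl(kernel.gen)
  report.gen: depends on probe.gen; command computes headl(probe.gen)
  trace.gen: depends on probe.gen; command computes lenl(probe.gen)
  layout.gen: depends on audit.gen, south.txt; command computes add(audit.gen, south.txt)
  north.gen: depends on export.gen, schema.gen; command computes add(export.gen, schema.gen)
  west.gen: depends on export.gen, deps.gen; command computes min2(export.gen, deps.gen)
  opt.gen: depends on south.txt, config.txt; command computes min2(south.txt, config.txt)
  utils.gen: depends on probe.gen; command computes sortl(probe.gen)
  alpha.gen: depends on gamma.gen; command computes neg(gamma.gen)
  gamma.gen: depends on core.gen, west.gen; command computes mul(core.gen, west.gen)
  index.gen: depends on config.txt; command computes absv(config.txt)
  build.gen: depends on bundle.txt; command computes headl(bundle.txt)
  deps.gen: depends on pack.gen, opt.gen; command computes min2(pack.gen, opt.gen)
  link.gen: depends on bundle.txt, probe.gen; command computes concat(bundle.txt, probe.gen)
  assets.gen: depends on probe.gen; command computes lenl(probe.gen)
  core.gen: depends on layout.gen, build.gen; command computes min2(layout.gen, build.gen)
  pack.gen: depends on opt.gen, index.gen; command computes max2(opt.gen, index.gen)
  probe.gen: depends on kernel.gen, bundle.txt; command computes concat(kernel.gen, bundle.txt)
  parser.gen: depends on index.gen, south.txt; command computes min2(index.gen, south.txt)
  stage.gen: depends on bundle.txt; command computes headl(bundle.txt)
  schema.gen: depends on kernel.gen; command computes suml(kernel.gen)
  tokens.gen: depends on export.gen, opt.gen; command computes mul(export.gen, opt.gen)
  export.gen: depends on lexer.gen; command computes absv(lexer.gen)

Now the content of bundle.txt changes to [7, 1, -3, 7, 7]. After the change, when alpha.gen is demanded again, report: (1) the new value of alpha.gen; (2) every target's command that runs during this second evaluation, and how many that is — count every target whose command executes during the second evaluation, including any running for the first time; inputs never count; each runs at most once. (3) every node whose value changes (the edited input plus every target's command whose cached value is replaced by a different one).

First evaluation (everything demanded from the output):
  build.gen = headl([2, 0]) = 2
  index.gen = absv(7) = 7
  kernel.gen = sortl([2, 0]) = [0, 2]
  beta.gen = lenl([0, 2]) = 2
  opt.gen = min2(1, 7) = 1
  pack.gen = max2(1, 7) = 7
  deps.gen = min2(7, 1) = 1
  lexer.gen = neg(1) = -1
  export.gen = absv(-1) = 1
  west.gen = min2(1, 1) = 1
  audit.gen = max2(2, 1) = 2
  layout.gen = add(2, 1) = 3
  core.gen = min2(3, 2) = 2
  gamma.gen = mul(2, 1) = 2
  alpha.gen = neg(2) = -2

Propagation after the edit:
  build.gen: runs — bundle.txt [2, 0]->[7, 1, -3, 7, 7]; result 7.
  kernel.gen: runs — bundle.txt [2, 0]->[7, 1, -3, 7, 7]; result [-3, 1, 7, 7, 7].
  beta.gen: runs — kernel.gen [0, 2]->[-3, 1, 7, 7, 7]; result 5.
  audit.gen: runs — beta.gen 2->5; result 5.
  layout.gen: runs — audit.gen 2->5; result 6.
  core.gen: runs — layout.gen 3->6; build.gen 2->7; result 6.
  gamma.gen: runs — core.gen 2->6; result 6.
  alpha.gen: runs — gamma.gen 2->6; result -6.

New value of alpha.gen: -6.
Target commands that run: alpha.gen, audit.gen, beta.gen, build.gen, core.gen, gamma.gen, kernel.gen, layout.gen — 8 in total.
Values that change: alpha.gen, audit.gen, beta.gen, build.gen, bundle.txt, core.gen, gamma.gen, kernel.gen, layout.gen.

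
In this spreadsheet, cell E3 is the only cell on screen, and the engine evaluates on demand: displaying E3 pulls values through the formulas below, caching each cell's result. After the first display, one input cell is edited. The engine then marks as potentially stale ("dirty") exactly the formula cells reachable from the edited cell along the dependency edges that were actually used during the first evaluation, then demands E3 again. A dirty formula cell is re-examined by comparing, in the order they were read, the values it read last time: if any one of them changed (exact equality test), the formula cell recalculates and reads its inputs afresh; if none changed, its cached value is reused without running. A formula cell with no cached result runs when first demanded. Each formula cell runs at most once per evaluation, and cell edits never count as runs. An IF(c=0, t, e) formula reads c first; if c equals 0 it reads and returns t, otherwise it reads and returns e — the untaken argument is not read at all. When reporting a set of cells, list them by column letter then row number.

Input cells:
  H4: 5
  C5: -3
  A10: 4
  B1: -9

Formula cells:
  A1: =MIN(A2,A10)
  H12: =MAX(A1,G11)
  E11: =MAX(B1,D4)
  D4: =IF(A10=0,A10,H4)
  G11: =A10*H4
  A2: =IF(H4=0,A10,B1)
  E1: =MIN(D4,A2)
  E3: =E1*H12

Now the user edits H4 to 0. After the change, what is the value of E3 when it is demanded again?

E3 now evaluates to 0.

Initial pass — values computed on the first demand:
  A2 = IF(H4=0: H4=5 -> else branch B1) = -9
  A1 = MIN(-9, 4) = -9
  D4 = IF(A10=0: A10=4 -> else branch H4) = 5
  E1 = MIN(5, -9) = -9
  G11 = 4 * 5 = 20
  H12 = MAX(-9, 20) = 20
  E3 = -9 * 20 = -180

Second demand — change propagation:
  A2: re-runs because H4 5->0; new result 4.
  A1: re-runs because A2 -9->4; new result 4.
  D4: re-runs because H4 5->0; new result 0.
  E1: re-runs because D4 5->0; A2 -9->4; new result 0.
  G11: re-runs because H4 5->0; new result 0.
  H12: re-runs because A1 -9->4; G11 20->0; new result 4.
  E3: re-runs because E1 -9->0; H12 20->4; new result 0.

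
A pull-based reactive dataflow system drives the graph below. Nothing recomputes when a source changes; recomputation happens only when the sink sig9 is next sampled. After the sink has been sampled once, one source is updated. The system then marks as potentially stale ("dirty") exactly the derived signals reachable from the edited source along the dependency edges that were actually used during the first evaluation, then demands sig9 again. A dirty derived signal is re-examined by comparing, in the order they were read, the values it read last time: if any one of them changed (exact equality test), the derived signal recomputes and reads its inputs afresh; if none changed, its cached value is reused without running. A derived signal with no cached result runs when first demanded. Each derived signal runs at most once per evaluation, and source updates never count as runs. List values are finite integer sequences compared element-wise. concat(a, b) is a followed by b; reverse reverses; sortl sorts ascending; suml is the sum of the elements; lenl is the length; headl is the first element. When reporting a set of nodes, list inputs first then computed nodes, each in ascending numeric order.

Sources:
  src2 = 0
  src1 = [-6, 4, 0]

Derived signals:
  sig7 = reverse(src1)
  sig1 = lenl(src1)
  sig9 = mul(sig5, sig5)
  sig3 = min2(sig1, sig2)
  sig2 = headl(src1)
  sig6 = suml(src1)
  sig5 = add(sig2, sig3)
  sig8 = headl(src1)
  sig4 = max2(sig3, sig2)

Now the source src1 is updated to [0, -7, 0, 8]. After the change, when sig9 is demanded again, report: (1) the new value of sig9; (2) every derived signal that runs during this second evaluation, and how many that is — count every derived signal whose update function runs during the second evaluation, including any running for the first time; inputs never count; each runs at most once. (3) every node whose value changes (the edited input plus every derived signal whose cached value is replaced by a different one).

First evaluation (everything demanded from the output):
  sig1 = lenl([-6, 4, 0]) = 3
  sig2 = headl([-6, 4, 0]) = -6
  sig3 = min2(3, -6) = -6
  sig5 = add(-6, -6) = -12
  sig9 = mul(-12, -12) = 144

Propagation after the edit:
  sig1: runs — src1 [-6, 4, 0]->[0, -7, 0, 8]; result 4.
  sig2: runs — src1 [-6, 4, 0]->[0, -7, 0, 8]; result 0.
  sig3: runs — sig1 3->4; sig2 -6->0; result 0.
  sig5: runs — sig2 -6->0; sig3 -6->0; result 0.
  sig9: runs — sig5 -12->0; sig5 -12->0; result 0.

New value of sig9: 0.
Derived signals that run: sig1, sig2, sig3, sig5, sig9 — 5 in total.
Values that change: src1, sig1, sig2, sig3, sig5, sig9.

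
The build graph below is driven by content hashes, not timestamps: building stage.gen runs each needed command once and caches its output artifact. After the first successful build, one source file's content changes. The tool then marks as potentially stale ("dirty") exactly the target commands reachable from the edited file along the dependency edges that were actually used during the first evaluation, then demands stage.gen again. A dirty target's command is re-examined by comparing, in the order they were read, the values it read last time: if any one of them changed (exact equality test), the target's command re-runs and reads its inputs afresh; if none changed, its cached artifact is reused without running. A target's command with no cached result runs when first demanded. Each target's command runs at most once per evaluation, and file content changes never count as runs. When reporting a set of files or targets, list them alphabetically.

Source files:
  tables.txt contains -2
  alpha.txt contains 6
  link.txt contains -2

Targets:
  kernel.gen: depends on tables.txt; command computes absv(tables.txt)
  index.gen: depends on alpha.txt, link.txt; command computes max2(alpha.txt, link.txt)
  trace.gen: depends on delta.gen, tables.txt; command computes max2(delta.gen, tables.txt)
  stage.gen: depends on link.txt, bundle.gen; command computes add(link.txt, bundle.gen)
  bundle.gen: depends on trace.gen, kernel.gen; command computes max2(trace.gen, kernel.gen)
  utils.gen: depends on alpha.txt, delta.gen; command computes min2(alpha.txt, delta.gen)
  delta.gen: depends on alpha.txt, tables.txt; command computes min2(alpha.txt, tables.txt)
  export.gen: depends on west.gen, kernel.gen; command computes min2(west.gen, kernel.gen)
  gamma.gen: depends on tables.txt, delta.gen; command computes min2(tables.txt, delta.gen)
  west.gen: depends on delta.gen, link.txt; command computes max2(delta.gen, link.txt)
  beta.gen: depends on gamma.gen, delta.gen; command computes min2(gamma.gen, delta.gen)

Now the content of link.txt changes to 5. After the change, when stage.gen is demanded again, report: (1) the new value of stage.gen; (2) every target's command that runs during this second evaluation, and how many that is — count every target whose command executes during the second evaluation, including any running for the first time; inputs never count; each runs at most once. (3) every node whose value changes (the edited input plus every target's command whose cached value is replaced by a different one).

stage.gen now evaluates to 7.
Run set: stage.gen (1 run).
Changed values: link.txt, stage.gen.

Initial pass — values computed on the first demand:
  delta.gen = min2(6, -2) = -2
  kernel.gen = absv(-2) = 2
  trace.gen = max2(-2, -2) = -2
  bundle.gen = max2(-2, 2) = 2
  stage.gen = add(-2, 2) = 0

Second demand — change propagation:
  stage.gen: re-runs because link.txt -2->5; new result 7.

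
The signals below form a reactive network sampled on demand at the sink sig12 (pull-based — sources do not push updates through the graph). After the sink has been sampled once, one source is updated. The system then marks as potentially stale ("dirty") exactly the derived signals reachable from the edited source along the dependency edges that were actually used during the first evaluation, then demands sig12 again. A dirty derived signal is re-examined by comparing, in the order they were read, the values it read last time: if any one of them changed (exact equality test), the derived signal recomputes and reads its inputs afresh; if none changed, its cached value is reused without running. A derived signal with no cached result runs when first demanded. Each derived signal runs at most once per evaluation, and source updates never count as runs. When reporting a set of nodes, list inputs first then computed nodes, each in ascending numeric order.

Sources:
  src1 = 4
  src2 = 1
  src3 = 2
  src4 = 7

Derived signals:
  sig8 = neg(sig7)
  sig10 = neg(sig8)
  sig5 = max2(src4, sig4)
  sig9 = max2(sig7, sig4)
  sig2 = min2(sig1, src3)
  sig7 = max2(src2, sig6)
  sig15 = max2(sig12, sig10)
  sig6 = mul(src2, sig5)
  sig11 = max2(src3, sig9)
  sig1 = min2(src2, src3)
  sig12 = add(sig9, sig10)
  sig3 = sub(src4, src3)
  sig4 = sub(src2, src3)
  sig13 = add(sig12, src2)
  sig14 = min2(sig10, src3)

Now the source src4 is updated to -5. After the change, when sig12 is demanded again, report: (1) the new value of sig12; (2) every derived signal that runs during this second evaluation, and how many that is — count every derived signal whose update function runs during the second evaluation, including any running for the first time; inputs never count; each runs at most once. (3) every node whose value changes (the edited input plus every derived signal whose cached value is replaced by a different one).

sig12 now evaluates to 2.
Run set: sig5, sig6, sig7, sig8, sig9, sig10, sig12 (7 run).
Changed values: src4, sig5, sig6, sig7, sig8, sig9, sig10, sig12.

Initial pass — values computed on the first demand:
  sig4 = sub(1, 2) = -1
  sig5 = max2(7, -1) = 7
  sig6 = mul(1, 7) = 7
  sig7 = max2(1, 7) = 7
  sig8 = neg(7) = -7
  sig9 = max2(7, -1) = 7
  sig10 = neg(-7) = 7
  sig12 = add(7, 7) = 14

Second demand — change propagation:
  sig5: re-runs because src4 7->-5; new result -1.
  sig6: re-runs because sig5 7->-1; new result -1.
  sig7: re-runs because sig6 7->-1; new result 1.
  sig8: re-runs because sig7 7->1; new result -1.
  sig9: re-runs because sig7 7->1; new result 1.
  sig10: re-runs because sig8 -7->-1; new result 1.
  sig12: re-runs because sig9 7->1; sig10 7->1; new result 2.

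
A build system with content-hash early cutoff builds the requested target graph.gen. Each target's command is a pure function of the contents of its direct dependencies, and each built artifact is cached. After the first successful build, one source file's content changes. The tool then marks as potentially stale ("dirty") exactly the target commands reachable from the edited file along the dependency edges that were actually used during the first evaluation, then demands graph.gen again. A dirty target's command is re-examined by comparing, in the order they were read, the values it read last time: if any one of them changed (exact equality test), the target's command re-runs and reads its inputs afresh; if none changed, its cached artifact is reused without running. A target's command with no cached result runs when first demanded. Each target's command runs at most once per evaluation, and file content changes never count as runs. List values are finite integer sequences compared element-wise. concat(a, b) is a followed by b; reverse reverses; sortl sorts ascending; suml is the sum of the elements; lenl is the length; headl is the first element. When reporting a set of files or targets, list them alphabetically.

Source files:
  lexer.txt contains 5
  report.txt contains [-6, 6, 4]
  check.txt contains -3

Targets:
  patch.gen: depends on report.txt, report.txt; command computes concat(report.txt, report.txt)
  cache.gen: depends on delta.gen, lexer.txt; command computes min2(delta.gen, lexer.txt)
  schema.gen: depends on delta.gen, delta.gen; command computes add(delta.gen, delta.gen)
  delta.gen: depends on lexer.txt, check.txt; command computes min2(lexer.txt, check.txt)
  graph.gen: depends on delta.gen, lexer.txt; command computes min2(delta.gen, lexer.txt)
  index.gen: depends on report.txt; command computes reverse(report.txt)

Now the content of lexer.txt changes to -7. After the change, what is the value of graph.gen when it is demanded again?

First evaluation (everything demanded from the output):
  delta.gen = min2(5, -3) = -3
  graph.gen = min2(-3, 5) = -3

Propagation after the edit:
  delta.gen: runs — lexer.txt 5->-7; result -7.
  graph.gen: runs — delta.gen -3->-7; lexer.txt 5->-7; result -7.

New value of graph.gen: -7.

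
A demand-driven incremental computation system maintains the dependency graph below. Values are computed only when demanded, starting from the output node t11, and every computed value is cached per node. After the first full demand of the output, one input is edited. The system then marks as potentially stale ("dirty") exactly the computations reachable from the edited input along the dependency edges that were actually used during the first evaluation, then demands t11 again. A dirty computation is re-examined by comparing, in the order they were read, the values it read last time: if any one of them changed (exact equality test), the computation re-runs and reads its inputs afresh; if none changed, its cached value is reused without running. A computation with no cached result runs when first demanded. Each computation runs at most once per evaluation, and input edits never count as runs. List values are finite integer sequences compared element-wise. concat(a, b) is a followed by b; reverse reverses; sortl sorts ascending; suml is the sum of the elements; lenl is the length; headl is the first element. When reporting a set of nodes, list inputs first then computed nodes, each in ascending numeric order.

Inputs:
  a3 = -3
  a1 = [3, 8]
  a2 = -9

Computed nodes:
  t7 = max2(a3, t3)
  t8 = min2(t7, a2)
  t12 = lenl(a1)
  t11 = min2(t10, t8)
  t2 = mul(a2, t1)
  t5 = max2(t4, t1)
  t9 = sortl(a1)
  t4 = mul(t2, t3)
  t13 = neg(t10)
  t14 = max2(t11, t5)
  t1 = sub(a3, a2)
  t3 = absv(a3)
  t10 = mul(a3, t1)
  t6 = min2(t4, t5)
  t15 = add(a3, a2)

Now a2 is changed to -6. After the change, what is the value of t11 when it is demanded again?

New value of t11: -9.

First evaluation (everything demanded from the output):
  t1 = sub(-3, -9) = 6
  t3 = absv(-3) = 3
  t7 = max2(-3, 3) = 3
  t8 = min2(3, -9) = -9
  t10 = mul(-3, 6) = -18
  t11 = min2(-18, -9) = -18

Propagation after the edit:
  t1: runs — a2 -9->-6; result 3.
  t8: runs — a2 -9->-6; result -6.
  t10: runs — t1 6->3; result -9.
  t11: runs — t10 -18->-9; t8 -9->-6; result -9.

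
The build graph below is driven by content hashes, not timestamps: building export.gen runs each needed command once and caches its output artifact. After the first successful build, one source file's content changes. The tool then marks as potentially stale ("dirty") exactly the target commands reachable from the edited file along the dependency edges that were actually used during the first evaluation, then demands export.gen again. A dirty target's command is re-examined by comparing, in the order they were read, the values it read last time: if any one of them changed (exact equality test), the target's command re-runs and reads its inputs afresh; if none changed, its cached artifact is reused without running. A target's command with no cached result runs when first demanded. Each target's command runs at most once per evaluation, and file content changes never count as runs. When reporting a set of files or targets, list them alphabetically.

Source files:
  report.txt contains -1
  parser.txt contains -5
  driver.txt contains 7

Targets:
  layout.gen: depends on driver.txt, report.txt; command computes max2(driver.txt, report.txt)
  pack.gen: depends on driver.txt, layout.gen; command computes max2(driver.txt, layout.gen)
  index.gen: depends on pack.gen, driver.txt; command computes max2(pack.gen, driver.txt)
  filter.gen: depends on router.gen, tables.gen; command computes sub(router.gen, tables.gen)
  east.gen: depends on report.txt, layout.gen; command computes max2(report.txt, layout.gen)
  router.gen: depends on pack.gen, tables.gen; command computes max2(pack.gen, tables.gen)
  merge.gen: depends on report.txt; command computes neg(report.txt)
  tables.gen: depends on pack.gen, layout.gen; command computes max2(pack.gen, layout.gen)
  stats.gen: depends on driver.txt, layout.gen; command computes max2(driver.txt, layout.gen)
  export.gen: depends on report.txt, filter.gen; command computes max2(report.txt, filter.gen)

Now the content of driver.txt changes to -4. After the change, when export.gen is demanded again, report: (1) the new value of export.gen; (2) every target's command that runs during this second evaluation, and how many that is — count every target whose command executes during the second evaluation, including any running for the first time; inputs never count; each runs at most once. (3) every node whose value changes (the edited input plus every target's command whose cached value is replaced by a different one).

Initial pass — values computed on the first demand:
  layout.gen = max2(7, -1) = 7
  pack.gen = max2(7, 7) = 7
  tables.gen = max2(7, 7) = 7
  router.gen = max2(7, 7) = 7
  filter.gen = sub(7, 7) = 0
  export.gen = max2(-1, 0) = 0

Second demand — change propagation:
  layout.gen: re-runs because driver.txt 7->-4; new result -1.
  pack.gen: re-runs because driver.txt 7->-4; layout.gen 7->-1; new result -1.
  tables.gen: re-runs because pack.gen 7->-1; layout.gen 7->-1; new result -1.
  router.gen: re-runs because pack.gen 7->-1; tables.gen 7->-1; new result -1.
  filter.gen: re-runs because router.gen 7->-1; tables.gen 7->-1; new result 0 (unchanged).
  export.gen: re-examined; everything it read last time is the same (report.txt unchanged, filter.gen unchanged) — cache 0 kept, no run.

The important point: filter.gen recomputes to an identical value, and the output ends up unchanged.

export.gen now evaluates to 0.
Run set: filter.gen, layout.gen, pack.gen, router.gen, tables.gen (5 run).
Changed values: driver.txt, layout.gen, pack.gen, router.gen, tables.gen.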